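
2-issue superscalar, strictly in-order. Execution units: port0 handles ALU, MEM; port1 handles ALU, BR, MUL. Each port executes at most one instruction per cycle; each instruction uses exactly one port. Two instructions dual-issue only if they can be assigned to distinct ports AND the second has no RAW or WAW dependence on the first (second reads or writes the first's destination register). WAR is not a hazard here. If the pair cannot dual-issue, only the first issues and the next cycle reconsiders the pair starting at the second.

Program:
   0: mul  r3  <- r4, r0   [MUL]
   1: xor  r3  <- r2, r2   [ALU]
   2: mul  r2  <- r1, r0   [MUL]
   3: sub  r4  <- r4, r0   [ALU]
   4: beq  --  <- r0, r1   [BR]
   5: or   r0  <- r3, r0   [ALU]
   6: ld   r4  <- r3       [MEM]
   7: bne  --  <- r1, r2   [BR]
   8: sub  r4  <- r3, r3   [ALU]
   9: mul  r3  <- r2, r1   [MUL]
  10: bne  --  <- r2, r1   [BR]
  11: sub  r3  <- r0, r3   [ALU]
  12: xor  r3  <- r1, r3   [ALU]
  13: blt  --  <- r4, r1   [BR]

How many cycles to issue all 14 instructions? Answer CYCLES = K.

  cy0 -> i0 (mul.MUL) WAW r3
  cy1 -> i1/i2 (xor.ALU mul.MUL) dual
  cy2 -> i3/i4 (sub.ALU beq.BR) dual
  cy3 -> i5/i6 (or.ALU ld.MEM) dual
  cy4 -> i7/i8 (bne.BR sub.ALU) dual
  cy5 -> i9 (mul.MUL) no-port MUL/BR
  cy6 -> i10/i11 (bne.BR sub.ALU) dual
  cy7 -> i12/i13 (xor.ALU blt.BR) dual

CYCLES = 8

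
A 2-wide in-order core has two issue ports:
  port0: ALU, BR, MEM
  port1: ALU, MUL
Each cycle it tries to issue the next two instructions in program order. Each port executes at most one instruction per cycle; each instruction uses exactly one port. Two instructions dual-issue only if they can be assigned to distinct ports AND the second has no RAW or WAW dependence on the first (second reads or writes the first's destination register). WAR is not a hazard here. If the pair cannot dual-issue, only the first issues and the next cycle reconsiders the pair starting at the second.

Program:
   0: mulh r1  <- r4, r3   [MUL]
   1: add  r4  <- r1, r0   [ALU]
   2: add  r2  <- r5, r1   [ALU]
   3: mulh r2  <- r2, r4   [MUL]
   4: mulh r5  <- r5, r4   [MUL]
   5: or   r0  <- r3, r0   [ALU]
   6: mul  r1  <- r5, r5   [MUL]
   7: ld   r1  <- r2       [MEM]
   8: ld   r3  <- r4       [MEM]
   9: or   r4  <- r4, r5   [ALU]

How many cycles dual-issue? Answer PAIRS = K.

PAIRS = 3

c0: i0 mulh  RAW r1
c1: i1/i2 add+add  pair
c2: i3 mulh  no-port MUL/MUL
c3: i4/i5 mulh+or  pair
c4: i6 mul  WAW r1
c5: i7 ld  no-port MEM/MEM
c6: i8/i9 ld+or  pair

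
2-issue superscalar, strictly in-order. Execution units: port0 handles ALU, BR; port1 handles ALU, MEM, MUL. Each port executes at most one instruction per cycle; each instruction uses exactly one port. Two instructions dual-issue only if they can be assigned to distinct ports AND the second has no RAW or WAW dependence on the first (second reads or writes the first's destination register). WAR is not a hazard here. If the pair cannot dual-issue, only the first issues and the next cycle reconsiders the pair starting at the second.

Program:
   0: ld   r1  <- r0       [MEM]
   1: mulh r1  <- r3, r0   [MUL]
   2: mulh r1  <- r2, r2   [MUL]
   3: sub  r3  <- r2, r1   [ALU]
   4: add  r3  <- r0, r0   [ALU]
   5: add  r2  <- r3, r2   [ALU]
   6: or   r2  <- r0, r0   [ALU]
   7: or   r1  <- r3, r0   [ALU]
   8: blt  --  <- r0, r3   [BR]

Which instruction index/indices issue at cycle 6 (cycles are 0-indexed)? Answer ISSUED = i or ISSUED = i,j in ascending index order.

ISSUED = 6,7

c0: i0 ld.MEM  no-port MEM/MUL
c1: i1 mulh.MUL  no-port MUL/MUL
c2: i2 mulh.MUL  RAW r1
c3: i3 sub.ALU  WAW r3
c4: i4 add.ALU  RAW r3
c5: i5 add.ALU  WAW r2
c6: i6+i7 or.ALU/or.ALU  2-wide
c7: i8 blt.BR  tail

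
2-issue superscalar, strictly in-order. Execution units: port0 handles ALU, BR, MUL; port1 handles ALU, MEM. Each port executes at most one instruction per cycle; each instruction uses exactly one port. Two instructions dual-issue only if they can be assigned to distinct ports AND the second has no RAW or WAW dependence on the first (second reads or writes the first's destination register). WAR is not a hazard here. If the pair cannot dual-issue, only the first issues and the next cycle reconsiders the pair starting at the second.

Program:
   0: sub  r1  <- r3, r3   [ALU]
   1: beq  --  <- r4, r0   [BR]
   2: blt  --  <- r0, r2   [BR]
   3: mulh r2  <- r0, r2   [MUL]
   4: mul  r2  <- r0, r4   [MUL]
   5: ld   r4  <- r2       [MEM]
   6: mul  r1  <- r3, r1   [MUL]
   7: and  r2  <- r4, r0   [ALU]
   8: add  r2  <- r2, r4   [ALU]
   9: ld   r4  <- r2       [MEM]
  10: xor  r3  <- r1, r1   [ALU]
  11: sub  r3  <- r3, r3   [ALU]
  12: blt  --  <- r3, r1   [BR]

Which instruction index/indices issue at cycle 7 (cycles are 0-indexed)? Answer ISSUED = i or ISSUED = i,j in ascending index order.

  cy0 -> i0+i1 (sub.ALU beq.BR) pair
  cy1 -> i2 (blt.BR) no-port BR/MUL
  cy2 -> i3 (mulh.MUL) no-port MUL/MUL
  cy3 -> i4 (mul.MUL) RAW r2
  cy4 -> i5+i6 (ld.MEM mul.MUL) pair
  cy5 -> i7 (and.ALU) RAW+WAW r2
  cy6 -> i8 (add.ALU) RAW r2
  cy7 -> i9+i10 (ld.MEM xor.ALU) pair
  cy8 -> i11 (sub.ALU) RAW r3
  cy9 -> i12 (blt.BR) tail

ISSUED = 9,10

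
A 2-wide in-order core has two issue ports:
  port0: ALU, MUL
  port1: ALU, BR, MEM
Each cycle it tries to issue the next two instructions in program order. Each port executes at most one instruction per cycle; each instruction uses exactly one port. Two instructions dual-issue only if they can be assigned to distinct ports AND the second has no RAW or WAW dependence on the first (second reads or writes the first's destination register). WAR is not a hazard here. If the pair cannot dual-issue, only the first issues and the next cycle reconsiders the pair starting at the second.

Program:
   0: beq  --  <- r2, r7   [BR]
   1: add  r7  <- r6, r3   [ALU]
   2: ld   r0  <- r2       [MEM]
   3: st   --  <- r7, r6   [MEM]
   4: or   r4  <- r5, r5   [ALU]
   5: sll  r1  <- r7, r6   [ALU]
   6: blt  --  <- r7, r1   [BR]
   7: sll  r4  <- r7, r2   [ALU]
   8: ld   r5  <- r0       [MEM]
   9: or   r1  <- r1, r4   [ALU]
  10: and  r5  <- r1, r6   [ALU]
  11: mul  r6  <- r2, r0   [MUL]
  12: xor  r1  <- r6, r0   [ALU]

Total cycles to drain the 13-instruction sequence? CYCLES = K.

CYCLES = 8

[0] i0&i1  beq+add  -- pair
[1] i2  ld  -- no-port MEM/MEM
[2] i3&i4  st+or  -- pair
[3] i5  sll  -- RAW r1
[4] i6&i7  blt+sll  -- pair
[5] i8&i9  ld+or  -- pair
[6] i10&i11  and+mul  -- pair
[7] i12  xor  -- tail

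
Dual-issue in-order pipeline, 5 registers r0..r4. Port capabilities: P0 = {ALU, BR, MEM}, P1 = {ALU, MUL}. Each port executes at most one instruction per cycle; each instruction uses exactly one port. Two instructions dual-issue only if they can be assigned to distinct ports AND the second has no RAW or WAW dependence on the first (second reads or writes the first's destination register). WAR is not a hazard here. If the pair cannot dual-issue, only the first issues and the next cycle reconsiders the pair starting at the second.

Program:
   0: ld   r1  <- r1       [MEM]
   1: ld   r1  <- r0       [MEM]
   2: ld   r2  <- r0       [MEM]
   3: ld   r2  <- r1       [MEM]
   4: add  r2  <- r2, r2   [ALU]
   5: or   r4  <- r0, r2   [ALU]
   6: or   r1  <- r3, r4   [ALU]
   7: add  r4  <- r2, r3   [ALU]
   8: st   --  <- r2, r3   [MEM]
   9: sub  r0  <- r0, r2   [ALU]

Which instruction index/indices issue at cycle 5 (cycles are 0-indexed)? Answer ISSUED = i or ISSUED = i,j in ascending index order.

t=0 i0:ld ; no-port MEM/MEM
t=1 i1:ld ; no-port MEM/MEM
t=2 i2:ld ; no-port MEM/MEM
t=3 i3:ld ; RAW+WAW r2
t=4 i4:add ; RAW r2
t=5 i5:or ; RAW r4
t=6 i6/i7:or add ; dual
t=7 i8/i9:st sub ; dual

ISSUED = 5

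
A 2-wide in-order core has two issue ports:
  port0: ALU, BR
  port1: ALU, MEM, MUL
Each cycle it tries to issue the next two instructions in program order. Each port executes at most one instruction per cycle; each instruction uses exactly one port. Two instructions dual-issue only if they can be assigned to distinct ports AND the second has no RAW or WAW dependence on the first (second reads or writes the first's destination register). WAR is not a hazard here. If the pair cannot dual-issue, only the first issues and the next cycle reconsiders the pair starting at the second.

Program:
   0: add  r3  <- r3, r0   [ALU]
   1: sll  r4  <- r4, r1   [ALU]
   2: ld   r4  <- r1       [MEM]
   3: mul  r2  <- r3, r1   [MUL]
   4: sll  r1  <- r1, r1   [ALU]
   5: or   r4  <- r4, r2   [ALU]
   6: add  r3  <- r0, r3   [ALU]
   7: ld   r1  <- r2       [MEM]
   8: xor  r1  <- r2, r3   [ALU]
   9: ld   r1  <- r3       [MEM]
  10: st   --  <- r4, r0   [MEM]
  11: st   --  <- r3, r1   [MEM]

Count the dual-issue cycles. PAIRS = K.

PAIRS = 3

[0] i0+i1  add sll  -- dual
[1] i2  ld  -- no-port MEM/MUL
[2] i3+i4  mul sll  -- dual
[3] i5+i6  or add  -- dual
[4] i7  ld  -- WAW r1
[5] i8  xor  -- WAW r1
[6] i9  ld  -- no-port MEM/MEM
[7] i10  st  -- no-port MEM/MEM
[8] i11  st  -- tail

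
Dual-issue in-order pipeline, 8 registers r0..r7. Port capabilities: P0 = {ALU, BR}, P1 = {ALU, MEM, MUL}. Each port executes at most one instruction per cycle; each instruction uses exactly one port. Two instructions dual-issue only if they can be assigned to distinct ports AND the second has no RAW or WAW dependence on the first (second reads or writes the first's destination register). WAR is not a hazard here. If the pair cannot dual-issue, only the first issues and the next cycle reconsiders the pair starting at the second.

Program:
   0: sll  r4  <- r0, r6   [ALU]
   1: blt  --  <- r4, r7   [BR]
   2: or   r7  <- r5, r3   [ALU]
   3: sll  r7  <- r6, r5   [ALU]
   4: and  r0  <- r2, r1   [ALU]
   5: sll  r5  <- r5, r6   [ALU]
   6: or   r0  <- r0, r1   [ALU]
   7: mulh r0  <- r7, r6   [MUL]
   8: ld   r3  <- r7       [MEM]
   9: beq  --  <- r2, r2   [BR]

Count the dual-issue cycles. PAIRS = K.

PAIRS = 4

0. sll @i0  | RAW r4
1. blt/or @i1+i2  | pair
2. sll/and @i3+i4  | pair
3. sll/or @i5+i6  | pair
4. mulh @i7  | no-port MUL/MEM
5. ld/beq @i8+i9  | pair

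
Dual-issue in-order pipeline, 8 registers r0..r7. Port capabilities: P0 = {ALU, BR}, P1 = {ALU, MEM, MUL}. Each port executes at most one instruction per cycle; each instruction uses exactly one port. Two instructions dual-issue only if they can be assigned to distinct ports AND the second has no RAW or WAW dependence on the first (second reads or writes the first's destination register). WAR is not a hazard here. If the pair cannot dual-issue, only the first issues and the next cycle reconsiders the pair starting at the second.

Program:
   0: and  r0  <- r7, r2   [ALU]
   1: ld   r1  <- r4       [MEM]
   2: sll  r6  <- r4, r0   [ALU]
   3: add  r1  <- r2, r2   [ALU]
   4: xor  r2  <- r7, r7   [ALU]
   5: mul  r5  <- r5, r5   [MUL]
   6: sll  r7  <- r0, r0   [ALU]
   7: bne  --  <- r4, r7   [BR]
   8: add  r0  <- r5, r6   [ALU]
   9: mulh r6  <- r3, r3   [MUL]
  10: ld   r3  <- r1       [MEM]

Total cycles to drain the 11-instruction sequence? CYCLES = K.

CYCLES = 7

t=0 i0+i1:and/ld ; 2-wide
t=1 i2+i3:sll/add ; 2-wide
t=2 i4+i5:xor/mul ; 2-wide
t=3 i6:sll ; RAW r7
t=4 i7+i8:bne/add ; 2-wide
t=5 i9:mulh ; no-port MUL/MEM
t=6 i10:ld ; tail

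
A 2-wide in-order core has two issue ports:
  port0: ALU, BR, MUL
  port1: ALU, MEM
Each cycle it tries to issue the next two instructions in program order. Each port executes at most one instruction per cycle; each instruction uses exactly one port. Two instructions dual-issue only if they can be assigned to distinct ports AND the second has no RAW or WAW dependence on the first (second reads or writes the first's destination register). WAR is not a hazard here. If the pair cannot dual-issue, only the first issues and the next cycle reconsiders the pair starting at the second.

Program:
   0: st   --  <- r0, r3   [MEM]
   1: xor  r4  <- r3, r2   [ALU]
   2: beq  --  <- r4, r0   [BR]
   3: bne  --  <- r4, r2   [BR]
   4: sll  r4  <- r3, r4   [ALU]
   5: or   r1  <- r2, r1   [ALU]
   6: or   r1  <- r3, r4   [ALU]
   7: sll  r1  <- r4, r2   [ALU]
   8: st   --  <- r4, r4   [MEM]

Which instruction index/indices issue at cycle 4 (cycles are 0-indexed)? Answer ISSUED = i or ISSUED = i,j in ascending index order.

ISSUED = 6

c0: i0,i1 st+xor  pair
c1: i2 beq  no-port BR/BR
c2: i3,i4 bne+sll  pair
c3: i5 or  WAW r1
c4: i6 or  WAW r1
c5: i7,i8 sll+st  pair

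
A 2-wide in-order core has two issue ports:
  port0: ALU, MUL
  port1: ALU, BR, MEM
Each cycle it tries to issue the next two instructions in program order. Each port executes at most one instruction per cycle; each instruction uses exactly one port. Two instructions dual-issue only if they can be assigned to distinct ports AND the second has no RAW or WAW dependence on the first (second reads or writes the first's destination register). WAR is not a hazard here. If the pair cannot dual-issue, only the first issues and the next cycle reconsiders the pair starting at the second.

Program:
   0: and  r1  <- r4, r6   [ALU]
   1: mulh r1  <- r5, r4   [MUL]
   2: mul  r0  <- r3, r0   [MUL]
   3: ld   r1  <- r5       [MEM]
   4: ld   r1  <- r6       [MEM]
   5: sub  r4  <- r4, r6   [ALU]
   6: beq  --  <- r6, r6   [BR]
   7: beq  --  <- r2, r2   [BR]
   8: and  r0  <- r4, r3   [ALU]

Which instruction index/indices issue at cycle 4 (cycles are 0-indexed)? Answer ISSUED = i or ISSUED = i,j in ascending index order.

  cy0 -> i0 (and) WAW r1
  cy1 -> i1 (mulh) no-port MUL/MUL
  cy2 -> i2,i3 (mul ld) pair
  cy3 -> i4,i5 (ld sub) pair
  cy4 -> i6 (beq) no-port BR/BR
  cy5 -> i7,i8 (beq and) pair

ISSUED = 6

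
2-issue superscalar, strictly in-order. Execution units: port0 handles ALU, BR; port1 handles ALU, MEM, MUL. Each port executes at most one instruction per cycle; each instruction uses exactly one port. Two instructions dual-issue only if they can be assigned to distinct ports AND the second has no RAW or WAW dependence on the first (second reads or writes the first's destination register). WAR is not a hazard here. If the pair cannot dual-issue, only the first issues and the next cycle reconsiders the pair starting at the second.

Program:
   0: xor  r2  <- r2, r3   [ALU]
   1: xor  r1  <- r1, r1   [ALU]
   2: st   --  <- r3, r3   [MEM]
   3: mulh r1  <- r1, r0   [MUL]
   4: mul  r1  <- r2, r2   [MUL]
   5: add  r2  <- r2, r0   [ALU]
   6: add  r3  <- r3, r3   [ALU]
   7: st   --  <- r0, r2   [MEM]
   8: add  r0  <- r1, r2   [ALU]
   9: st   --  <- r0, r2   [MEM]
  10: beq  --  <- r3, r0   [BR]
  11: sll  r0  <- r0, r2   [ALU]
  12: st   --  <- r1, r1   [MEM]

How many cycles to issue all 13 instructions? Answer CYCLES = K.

c0: i0+i1 xor+xor  dual
c1: i2 st  no-port MEM/MUL
c2: i3 mulh  no-port MUL/MUL
c3: i4+i5 mul+add  dual
c4: i6+i7 add+st  dual
c5: i8 add  RAW r0
c6: i9+i10 st+beq  dual
c7: i11+i12 sll+st  dual

CYCLES = 8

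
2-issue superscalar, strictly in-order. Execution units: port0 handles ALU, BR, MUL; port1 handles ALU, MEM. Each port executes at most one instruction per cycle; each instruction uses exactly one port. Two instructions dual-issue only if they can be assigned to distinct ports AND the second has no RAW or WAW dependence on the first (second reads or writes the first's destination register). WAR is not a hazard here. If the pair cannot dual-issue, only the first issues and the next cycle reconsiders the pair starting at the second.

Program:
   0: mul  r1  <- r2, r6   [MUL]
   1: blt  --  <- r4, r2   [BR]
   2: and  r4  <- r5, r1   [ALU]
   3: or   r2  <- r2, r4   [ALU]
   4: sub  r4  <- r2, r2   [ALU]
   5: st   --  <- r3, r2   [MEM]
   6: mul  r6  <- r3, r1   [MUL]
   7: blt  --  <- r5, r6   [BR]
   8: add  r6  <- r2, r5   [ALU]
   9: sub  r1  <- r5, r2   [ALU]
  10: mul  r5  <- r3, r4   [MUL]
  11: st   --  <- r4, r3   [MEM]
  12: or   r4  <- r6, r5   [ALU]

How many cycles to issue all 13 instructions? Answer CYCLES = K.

  cy0 -> i0 (mul) no-port MUL/BR
  cy1 -> i1/i2 (blt+and) 2-wide
  cy2 -> i3 (or) RAW r2
  cy3 -> i4/i5 (sub+st) 2-wide
  cy4 -> i6 (mul) no-port MUL/BR
  cy5 -> i7/i8 (blt+add) 2-wide
  cy6 -> i9/i10 (sub+mul) 2-wide
  cy7 -> i11/i12 (st+or) 2-wide

CYCLES = 8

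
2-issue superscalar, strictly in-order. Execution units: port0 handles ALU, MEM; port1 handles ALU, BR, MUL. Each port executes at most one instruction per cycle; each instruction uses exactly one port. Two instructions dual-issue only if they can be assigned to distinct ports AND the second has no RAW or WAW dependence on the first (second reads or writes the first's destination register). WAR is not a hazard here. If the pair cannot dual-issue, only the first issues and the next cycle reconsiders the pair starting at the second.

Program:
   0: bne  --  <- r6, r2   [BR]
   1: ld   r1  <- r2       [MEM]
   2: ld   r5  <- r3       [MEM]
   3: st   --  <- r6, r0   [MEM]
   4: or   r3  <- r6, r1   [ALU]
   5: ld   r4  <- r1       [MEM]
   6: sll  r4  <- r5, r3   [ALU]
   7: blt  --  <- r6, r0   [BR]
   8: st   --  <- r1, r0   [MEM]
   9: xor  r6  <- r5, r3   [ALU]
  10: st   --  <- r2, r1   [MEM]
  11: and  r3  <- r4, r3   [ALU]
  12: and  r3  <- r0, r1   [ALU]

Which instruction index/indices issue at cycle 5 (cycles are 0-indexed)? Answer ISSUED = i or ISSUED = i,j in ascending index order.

t=0 i0+i1:bne.BR+ld.MEM ; dual
t=1 i2:ld.MEM ; no-port MEM/MEM
t=2 i3+i4:st.MEM+or.ALU ; dual
t=3 i5:ld.MEM ; WAW r4
t=4 i6+i7:sll.ALU+blt.BR ; dual
t=5 i8+i9:st.MEM+xor.ALU ; dual
t=6 i10+i11:st.MEM+and.ALU ; dual
t=7 i12:and.ALU ; tail

ISSUED = 8,9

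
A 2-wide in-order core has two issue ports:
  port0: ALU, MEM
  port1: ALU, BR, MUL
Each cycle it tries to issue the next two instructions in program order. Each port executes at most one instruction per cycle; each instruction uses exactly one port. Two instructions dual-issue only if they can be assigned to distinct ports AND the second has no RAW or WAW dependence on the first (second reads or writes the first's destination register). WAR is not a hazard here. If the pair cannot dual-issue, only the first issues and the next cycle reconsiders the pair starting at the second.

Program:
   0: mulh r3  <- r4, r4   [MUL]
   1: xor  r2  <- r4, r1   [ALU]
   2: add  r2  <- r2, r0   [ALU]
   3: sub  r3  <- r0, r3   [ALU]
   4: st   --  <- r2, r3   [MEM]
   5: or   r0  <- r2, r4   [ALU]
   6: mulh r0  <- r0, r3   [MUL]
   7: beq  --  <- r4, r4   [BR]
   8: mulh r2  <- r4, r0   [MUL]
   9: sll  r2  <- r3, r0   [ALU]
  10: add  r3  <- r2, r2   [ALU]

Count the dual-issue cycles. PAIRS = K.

[0] i0/i1  mulh;xor  -- 2-wide
[1] i2/i3  add;sub  -- 2-wide
[2] i4/i5  st;or  -- 2-wide
[3] i6  mulh  -- no-port MUL/BR
[4] i7  beq  -- no-port BR/MUL
[5] i8  mulh  -- WAW r2
[6] i9  sll  -- RAW r2
[7] i10  add  -- tail

PAIRS = 3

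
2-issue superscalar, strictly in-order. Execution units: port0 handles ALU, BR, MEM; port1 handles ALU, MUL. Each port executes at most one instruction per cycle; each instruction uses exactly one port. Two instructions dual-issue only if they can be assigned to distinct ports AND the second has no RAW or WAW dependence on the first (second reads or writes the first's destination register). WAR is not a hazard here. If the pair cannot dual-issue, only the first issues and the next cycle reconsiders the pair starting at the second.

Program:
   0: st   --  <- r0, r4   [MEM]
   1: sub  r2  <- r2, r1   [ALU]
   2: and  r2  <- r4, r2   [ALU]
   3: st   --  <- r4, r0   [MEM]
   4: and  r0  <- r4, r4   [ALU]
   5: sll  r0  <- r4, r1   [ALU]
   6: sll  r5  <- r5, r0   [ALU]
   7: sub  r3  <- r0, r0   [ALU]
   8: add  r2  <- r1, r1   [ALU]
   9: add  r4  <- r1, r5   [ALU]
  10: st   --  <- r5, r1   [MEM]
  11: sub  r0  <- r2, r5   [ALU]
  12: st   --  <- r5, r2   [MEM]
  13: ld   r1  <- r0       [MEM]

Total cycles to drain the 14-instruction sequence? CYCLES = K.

CYCLES = 9

[0] i0&i1  st/sub  -- dual
[1] i2&i3  and/st  -- dual
[2] i4  and  -- WAW r0
[3] i5  sll  -- RAW r0
[4] i6&i7  sll/sub  -- dual
[5] i8&i9  add/add  -- dual
[6] i10&i11  st/sub  -- dual
[7] i12  st  -- no-port MEM/MEM
[8] i13  ld  -- tail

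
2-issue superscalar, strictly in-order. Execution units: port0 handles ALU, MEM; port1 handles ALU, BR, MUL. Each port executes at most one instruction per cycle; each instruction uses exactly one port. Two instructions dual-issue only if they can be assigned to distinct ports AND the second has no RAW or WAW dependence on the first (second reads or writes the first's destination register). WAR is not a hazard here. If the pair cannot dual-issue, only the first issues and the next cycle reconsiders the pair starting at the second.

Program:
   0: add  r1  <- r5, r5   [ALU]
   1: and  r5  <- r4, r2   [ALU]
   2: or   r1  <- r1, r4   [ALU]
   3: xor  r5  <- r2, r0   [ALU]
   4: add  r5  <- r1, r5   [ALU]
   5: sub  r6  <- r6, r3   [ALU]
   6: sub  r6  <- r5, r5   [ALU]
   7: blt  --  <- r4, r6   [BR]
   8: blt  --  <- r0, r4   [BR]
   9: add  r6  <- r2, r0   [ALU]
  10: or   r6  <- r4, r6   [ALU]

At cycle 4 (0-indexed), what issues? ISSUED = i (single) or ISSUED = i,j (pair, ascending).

  cy0 -> i0/i1 (add;and) 2-wide
  cy1 -> i2/i3 (or;xor) 2-wide
  cy2 -> i4/i5 (add;sub) 2-wide
  cy3 -> i6 (sub) RAW r6
  cy4 -> i7 (blt) no-port BR/BR
  cy5 -> i8/i9 (blt;add) 2-wide
  cy6 -> i10 (or) tail

ISSUED = 7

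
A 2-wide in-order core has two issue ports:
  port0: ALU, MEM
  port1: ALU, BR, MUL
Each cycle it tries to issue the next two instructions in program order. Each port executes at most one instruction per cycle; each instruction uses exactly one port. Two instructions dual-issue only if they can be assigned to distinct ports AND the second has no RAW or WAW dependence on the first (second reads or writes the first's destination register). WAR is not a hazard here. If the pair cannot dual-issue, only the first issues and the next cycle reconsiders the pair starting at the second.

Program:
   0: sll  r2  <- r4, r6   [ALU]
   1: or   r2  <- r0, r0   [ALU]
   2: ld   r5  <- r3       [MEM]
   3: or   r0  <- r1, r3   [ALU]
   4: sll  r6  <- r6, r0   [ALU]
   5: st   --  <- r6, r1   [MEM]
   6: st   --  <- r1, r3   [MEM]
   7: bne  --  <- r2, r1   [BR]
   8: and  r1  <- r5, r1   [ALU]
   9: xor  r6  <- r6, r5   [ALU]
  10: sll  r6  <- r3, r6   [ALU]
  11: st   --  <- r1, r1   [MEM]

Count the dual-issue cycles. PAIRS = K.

PAIRS = 4

[0] i0  sll  -- WAW r2
[1] i1/i2  or ld  -- 2-wide
[2] i3  or  -- RAW r0
[3] i4  sll  -- RAW r6
[4] i5  st  -- no-port MEM/MEM
[5] i6/i7  st bne  -- 2-wide
[6] i8/i9  and xor  -- 2-wide
[7] i10/i11  sll st  -- 2-wide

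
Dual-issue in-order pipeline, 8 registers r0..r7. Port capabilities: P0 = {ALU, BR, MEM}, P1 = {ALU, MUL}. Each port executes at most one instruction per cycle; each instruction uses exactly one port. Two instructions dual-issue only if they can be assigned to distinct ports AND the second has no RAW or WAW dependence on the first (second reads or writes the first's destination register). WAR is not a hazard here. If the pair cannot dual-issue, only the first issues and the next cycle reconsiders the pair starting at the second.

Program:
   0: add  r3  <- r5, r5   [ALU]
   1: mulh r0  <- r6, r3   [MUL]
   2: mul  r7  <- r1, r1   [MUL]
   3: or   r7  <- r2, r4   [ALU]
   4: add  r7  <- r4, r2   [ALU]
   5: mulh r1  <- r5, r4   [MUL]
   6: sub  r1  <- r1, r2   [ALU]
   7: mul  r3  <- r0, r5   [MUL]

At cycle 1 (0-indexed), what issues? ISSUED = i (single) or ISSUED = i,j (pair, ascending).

[0] i0  add.ALU  -- RAW r3
[1] i1  mulh.MUL  -- no-port MUL/MUL
[2] i2  mul.MUL  -- WAW r7
[3] i3  or.ALU  -- WAW r7
[4] i4/i5  add.ALU/mulh.MUL  -- 2-wide
[5] i6/i7  sub.ALU/mul.MUL  -- 2-wide

ISSUED = 1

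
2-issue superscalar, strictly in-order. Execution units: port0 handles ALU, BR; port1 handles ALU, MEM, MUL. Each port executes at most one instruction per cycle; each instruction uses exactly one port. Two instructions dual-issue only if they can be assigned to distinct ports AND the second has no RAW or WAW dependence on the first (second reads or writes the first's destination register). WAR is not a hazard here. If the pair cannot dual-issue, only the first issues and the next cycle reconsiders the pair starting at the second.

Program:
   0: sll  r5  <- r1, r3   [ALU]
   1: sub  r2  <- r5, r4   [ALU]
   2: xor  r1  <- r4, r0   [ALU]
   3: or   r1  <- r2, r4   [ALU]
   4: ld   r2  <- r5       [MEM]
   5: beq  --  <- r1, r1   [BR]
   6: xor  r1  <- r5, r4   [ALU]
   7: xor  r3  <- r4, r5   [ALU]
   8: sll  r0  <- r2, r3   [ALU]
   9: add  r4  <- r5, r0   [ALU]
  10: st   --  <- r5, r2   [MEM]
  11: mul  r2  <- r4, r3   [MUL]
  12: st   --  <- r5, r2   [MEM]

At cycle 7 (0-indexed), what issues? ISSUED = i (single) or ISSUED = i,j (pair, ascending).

[0] i0  sll.ALU  -- RAW r5
[1] i1,i2  sub.ALU+xor.ALU  -- dual
[2] i3,i4  or.ALU+ld.MEM  -- dual
[3] i5,i6  beq.BR+xor.ALU  -- dual
[4] i7  xor.ALU  -- RAW r3
[5] i8  sll.ALU  -- RAW r0
[6] i9,i10  add.ALU+st.MEM  -- dual
[7] i11  mul.MUL  -- no-port MUL/MEM
[8] i12  st.MEM  -- tail

ISSUED = 11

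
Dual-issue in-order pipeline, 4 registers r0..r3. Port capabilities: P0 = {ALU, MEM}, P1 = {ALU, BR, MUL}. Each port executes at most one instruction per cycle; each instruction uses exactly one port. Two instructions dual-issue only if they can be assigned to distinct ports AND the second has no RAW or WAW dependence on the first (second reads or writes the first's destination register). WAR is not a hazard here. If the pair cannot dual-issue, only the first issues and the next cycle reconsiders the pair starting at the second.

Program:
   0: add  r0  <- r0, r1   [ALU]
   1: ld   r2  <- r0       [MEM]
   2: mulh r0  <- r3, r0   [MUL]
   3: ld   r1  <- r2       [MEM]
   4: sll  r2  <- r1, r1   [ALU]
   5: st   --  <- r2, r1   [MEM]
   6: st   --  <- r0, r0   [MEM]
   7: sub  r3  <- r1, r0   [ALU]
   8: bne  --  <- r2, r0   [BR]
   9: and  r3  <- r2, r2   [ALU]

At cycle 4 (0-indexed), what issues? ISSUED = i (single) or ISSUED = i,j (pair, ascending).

[0] i0  add  -- RAW r0
[1] i1,i2  ld/mulh  -- pair
[2] i3  ld  -- RAW r1
[3] i4  sll  -- RAW r2
[4] i5  st  -- no-port MEM/MEM
[5] i6,i7  st/sub  -- pair
[6] i8,i9  bne/and  -- pair

ISSUED = 5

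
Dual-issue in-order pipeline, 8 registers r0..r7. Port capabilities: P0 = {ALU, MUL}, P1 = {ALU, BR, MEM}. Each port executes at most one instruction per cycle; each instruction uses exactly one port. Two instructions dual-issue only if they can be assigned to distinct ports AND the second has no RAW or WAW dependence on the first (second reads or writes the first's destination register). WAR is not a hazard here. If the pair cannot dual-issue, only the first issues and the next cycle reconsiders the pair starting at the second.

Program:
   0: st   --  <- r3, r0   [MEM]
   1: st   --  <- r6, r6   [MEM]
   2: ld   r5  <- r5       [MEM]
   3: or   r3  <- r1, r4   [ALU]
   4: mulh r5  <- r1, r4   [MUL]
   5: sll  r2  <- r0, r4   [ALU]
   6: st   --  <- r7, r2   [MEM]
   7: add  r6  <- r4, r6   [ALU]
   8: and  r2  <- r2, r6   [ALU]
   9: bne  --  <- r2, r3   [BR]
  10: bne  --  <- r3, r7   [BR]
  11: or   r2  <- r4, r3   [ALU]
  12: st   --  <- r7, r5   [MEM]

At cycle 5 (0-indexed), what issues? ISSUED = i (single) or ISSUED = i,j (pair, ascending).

ISSUED = 8

t=0 i0:st.MEM ; no-port MEM/MEM
t=1 i1:st.MEM ; no-port MEM/MEM
t=2 i2+i3:ld.MEM or.ALU ; 2-wide
t=3 i4+i5:mulh.MUL sll.ALU ; 2-wide
t=4 i6+i7:st.MEM add.ALU ; 2-wide
t=5 i8:and.ALU ; RAW r2
t=6 i9:bne.BR ; no-port BR/BR
t=7 i10+i11:bne.BR or.ALU ; 2-wide
t=8 i12:st.MEM ; tail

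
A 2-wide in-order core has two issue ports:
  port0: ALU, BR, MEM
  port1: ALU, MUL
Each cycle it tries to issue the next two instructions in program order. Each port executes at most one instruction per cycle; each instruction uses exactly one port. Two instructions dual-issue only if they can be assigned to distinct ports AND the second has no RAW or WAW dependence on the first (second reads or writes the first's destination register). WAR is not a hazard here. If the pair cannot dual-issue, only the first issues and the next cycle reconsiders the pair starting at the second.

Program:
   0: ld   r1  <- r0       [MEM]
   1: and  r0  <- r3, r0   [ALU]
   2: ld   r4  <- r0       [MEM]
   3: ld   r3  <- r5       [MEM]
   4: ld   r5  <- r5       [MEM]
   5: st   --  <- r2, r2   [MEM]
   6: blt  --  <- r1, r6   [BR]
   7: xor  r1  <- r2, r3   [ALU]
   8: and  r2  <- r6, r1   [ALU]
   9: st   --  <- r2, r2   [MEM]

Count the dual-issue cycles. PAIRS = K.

#0 head=0: ld+and i0&i1 dual
#1 head=2: ld i2 no-port MEM/MEM
#2 head=3: ld i3 no-port MEM/MEM
#3 head=4: ld i4 no-port MEM/MEM
#4 head=5: st i5 no-port MEM/BR
#5 head=6: blt+xor i6&i7 dual
#6 head=8: and i8 RAW r2
#7 head=9: st i9 tail

PAIRS = 2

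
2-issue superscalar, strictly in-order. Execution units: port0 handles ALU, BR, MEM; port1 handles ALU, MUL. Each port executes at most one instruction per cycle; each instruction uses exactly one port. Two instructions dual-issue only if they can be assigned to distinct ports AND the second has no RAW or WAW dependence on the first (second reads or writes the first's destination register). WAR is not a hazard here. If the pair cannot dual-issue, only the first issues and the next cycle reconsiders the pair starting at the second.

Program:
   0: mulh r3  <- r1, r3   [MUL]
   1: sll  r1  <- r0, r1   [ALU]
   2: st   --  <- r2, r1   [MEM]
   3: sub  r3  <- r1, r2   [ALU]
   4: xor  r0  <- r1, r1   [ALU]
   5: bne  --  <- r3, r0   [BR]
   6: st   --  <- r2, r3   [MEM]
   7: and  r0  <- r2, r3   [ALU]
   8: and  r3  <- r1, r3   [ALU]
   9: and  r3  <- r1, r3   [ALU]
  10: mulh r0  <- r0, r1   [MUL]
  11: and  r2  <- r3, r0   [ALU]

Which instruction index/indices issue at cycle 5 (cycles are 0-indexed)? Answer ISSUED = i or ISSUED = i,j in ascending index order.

t=0 i0/i1:mulh.MUL sll.ALU ; pair
t=1 i2/i3:st.MEM sub.ALU ; pair
t=2 i4:xor.ALU ; RAW r0
t=3 i5:bne.BR ; no-port BR/MEM
t=4 i6/i7:st.MEM and.ALU ; pair
t=5 i8:and.ALU ; RAW+WAW r3
t=6 i9/i10:and.ALU mulh.MUL ; pair
t=7 i11:and.ALU ; tail

ISSUED = 8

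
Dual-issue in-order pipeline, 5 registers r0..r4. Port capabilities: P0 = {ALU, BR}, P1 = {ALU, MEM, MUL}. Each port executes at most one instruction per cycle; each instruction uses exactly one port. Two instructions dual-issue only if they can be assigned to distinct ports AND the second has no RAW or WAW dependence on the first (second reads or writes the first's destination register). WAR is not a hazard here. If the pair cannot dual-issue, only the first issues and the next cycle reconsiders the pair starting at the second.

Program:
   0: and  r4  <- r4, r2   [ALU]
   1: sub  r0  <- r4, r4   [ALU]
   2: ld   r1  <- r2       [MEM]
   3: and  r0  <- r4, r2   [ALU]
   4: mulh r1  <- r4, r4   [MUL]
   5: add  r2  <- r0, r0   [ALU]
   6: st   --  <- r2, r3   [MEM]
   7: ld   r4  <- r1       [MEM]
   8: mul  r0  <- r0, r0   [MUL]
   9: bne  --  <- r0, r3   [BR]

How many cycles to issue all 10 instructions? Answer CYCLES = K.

CYCLES = 8

[0] i0  and.ALU  -- RAW r4
[1] i1+i2  sub.ALU;ld.MEM  -- pair
[2] i3+i4  and.ALU;mulh.MUL  -- pair
[3] i5  add.ALU  -- RAW r2
[4] i6  st.MEM  -- no-port MEM/MEM
[5] i7  ld.MEM  -- no-port MEM/MUL
[6] i8  mul.MUL  -- RAW r0
[7] i9  bne.BR  -- tail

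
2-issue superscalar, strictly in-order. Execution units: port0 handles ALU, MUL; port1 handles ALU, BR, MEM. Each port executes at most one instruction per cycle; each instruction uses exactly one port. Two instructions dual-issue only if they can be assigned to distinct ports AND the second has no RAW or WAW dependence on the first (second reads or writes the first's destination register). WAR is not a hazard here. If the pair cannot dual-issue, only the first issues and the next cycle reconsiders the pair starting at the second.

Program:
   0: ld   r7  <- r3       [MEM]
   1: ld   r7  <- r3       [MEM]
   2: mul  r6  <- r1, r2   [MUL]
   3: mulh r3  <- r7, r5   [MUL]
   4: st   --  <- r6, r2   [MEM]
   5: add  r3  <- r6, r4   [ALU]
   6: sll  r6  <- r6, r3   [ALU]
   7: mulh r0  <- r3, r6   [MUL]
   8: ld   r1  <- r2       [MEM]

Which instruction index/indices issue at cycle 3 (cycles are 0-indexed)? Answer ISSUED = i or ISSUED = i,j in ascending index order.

ISSUED = 5

#0 head=0: ld.MEM i0 no-port MEM/MEM
#1 head=1: ld.MEM;mul.MUL i1+i2 dual
#2 head=3: mulh.MUL;st.MEM i3+i4 dual
#3 head=5: add.ALU i5 RAW r3
#4 head=6: sll.ALU i6 RAW r6
#5 head=7: mulh.MUL;ld.MEM i7+i8 dual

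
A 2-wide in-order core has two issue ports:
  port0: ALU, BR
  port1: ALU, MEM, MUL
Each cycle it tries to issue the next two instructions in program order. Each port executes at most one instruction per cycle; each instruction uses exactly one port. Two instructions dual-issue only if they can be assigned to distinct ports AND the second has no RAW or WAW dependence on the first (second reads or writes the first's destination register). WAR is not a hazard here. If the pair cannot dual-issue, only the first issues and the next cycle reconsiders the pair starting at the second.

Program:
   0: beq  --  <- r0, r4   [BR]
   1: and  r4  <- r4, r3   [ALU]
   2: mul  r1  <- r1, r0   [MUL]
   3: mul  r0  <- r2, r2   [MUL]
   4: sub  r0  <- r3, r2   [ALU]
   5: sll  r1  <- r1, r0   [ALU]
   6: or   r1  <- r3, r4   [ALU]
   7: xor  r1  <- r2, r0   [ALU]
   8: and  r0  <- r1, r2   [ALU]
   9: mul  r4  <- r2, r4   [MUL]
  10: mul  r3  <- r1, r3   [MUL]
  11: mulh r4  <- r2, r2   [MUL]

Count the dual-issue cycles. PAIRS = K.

  cy0 -> i0&i1 (beq;and) dual
  cy1 -> i2 (mul) no-port MUL/MUL
  cy2 -> i3 (mul) WAW r0
  cy3 -> i4 (sub) RAW r0
  cy4 -> i5 (sll) WAW r1
  cy5 -> i6 (or) WAW r1
  cy6 -> i7 (xor) RAW r1
  cy7 -> i8&i9 (and;mul) dual
  cy8 -> i10 (mul) no-port MUL/MUL
  cy9 -> i11 (mulh) tail

PAIRS = 2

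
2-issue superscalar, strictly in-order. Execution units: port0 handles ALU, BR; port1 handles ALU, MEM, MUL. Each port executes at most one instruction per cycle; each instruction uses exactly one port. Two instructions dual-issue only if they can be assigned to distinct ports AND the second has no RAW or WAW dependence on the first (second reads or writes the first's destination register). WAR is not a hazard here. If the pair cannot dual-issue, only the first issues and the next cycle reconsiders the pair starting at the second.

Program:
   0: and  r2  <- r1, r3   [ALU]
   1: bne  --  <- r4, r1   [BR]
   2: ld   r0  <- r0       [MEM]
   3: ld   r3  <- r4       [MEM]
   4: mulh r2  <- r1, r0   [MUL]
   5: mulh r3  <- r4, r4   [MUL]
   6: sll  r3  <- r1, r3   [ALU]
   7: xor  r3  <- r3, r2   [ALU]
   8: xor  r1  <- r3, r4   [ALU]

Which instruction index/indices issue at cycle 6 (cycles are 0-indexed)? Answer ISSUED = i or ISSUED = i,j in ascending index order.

c0: i0+i1 and/bne  2-wide
c1: i2 ld  no-port MEM/MEM
c2: i3 ld  no-port MEM/MUL
c3: i4 mulh  no-port MUL/MUL
c4: i5 mulh  RAW+WAW r3
c5: i6 sll  RAW+WAW r3
c6: i7 xor  RAW r3
c7: i8 xor  tail

ISSUED = 7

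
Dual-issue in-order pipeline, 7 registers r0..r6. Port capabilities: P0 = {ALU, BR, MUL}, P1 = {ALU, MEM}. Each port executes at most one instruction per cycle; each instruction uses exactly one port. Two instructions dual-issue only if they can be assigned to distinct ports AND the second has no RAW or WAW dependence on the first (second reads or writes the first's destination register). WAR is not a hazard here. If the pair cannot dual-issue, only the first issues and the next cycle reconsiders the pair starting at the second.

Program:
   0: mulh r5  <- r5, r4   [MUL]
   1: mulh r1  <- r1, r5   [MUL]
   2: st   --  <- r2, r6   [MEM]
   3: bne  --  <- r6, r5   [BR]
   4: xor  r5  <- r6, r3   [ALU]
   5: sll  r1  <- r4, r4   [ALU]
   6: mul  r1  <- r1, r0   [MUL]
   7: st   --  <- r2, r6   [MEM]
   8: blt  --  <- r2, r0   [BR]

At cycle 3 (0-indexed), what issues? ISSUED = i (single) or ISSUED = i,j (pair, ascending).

c0: i0 mulh  no-port MUL/MUL
c1: i1&i2 mulh+st  pair
c2: i3&i4 bne+xor  pair
c3: i5 sll  RAW+WAW r1
c4: i6&i7 mul+st  pair
c5: i8 blt  tail

ISSUED = 5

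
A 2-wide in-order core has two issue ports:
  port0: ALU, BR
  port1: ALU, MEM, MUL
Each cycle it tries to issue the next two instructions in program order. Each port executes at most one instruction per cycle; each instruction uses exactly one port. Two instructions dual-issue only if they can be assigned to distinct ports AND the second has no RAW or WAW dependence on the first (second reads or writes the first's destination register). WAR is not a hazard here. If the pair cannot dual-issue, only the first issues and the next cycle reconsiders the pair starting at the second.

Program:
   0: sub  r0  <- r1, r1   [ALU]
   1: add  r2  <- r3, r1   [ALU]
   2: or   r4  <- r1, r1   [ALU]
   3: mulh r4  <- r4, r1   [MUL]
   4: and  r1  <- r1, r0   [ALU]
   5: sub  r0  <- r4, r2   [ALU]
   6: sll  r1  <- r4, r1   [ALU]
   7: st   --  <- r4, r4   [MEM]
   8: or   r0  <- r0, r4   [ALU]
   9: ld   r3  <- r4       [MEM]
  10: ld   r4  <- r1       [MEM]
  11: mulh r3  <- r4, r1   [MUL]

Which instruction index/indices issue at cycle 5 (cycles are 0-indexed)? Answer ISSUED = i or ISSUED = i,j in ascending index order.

c0: i0/i1 sub.ALU add.ALU  2-wide
c1: i2 or.ALU  RAW+WAW r4
c2: i3/i4 mulh.MUL and.ALU  2-wide
c3: i5/i6 sub.ALU sll.ALU  2-wide
c4: i7/i8 st.MEM or.ALU  2-wide
c5: i9 ld.MEM  no-port MEM/MEM
c6: i10 ld.MEM  no-port MEM/MUL
c7: i11 mulh.MUL  tail

ISSUED = 9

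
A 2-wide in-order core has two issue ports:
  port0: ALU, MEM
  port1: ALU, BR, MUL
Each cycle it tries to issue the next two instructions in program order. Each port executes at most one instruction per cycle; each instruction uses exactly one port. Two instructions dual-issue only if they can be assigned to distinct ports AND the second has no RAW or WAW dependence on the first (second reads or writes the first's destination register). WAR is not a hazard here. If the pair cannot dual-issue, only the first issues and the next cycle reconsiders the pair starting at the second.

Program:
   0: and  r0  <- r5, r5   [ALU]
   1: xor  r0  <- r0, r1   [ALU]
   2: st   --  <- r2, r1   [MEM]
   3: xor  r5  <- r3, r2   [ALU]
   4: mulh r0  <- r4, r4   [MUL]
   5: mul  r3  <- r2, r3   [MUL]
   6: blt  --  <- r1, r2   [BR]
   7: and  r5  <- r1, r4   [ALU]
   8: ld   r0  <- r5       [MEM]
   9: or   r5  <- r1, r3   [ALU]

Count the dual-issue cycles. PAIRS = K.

  cy0 -> i0 (and) RAW+WAW r0
  cy1 -> i1+i2 (xor+st) pair
  cy2 -> i3+i4 (xor+mulh) pair
  cy3 -> i5 (mul) no-port MUL/BR
  cy4 -> i6+i7 (blt+and) pair
  cy5 -> i8+i9 (ld+or) pair

PAIRS = 4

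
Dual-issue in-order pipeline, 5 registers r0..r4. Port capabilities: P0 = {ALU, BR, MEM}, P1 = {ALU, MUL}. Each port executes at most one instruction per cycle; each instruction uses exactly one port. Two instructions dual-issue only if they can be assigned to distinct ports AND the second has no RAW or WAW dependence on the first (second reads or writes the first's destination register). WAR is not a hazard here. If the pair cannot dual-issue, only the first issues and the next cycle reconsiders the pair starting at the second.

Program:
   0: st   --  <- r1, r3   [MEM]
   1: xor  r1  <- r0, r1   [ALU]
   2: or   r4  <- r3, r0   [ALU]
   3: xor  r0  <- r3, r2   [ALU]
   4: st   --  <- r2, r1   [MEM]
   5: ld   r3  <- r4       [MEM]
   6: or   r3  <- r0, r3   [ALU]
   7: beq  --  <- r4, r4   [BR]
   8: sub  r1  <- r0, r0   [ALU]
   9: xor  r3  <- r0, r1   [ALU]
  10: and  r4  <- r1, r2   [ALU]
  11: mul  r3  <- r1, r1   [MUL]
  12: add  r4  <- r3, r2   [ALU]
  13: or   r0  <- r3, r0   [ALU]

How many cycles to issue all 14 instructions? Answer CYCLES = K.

CYCLES = 9

t=0 i0&i1:st.MEM;xor.ALU ; 2-wide
t=1 i2&i3:or.ALU;xor.ALU ; 2-wide
t=2 i4:st.MEM ; no-port MEM/MEM
t=3 i5:ld.MEM ; RAW+WAW r3
t=4 i6&i7:or.ALU;beq.BR ; 2-wide
t=5 i8:sub.ALU ; RAW r1
t=6 i9&i10:xor.ALU;and.ALU ; 2-wide
t=7 i11:mul.MUL ; RAW r3
t=8 i12&i13:add.ALU;or.ALU ; 2-wide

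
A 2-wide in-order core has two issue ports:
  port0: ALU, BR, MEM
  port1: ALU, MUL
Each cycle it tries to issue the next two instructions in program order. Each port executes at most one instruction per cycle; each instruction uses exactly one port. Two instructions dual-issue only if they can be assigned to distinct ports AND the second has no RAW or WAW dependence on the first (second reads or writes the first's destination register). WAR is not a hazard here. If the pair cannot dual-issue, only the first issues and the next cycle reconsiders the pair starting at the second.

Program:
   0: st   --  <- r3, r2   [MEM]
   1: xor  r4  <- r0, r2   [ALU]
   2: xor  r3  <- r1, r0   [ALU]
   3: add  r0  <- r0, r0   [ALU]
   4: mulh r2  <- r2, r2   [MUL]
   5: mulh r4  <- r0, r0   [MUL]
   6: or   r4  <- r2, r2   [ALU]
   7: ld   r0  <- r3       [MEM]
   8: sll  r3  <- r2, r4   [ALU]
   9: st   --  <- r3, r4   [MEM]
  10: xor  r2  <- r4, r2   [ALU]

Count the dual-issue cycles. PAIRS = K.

[0] i0,i1  st+xor  -- pair
[1] i2,i3  xor+add  -- pair
[2] i4  mulh  -- no-port MUL/MUL
[3] i5  mulh  -- WAW r4
[4] i6,i7  or+ld  -- pair
[5] i8  sll  -- RAW r3
[6] i9,i10  st+xor  -- pair

PAIRS = 4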